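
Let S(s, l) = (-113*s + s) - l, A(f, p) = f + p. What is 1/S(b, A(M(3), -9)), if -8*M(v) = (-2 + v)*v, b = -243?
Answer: 8/217803 ≈ 3.6730e-5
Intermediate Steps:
M(v) = -v*(-2 + v)/8 (M(v) = -(-2 + v)*v/8 = -v*(-2 + v)/8)
S(s, l) = -l - 112*s (S(s, l) = -112*s - l = -l - 112*s)
1/S(b, A(M(3), -9)) = 1/(-((⅛)*3*(2 - 1*3) - 9) - 112*(-243)) = 1/(-((⅛)*3*(2 - 3) - 9) + 27216) = 1/(-((⅛)*3*(-1) - 9) + 27216) = 1/(-(-3/8 - 9) + 27216) = 1/(-1*(-75/8) + 27216) = 1/(75/8 + 27216) = 1/(217803/8) = 8/217803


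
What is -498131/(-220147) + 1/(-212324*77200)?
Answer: 8165070849256653/3608520353681600 ≈ 2.2627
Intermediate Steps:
-498131/(-220147) + 1/(-212324*77200) = -498131*(-1/220147) - 1/212324*1/77200 = 498131/220147 - 1/16391412800 = 8165070849256653/3608520353681600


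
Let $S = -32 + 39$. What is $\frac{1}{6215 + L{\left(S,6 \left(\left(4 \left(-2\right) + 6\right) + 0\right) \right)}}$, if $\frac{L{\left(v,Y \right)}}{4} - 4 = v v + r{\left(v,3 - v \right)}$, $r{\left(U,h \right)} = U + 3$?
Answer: $\frac{1}{6467} \approx 0.00015463$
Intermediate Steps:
$r{\left(U,h \right)} = 3 + U$
$S = 7$
$L{\left(v,Y \right)} = 28 + 4 v + 4 v^{2}$ ($L{\left(v,Y \right)} = 16 + 4 \left(v v + \left(3 + v\right)\right) = 16 + 4 \left(v^{2} + \left(3 + v\right)\right) = 16 + 4 \left(3 + v + v^{2}\right) = 16 + \left(12 + 4 v + 4 v^{2}\right) = 28 + 4 v + 4 v^{2}$)
$\frac{1}{6215 + L{\left(S,6 \left(\left(4 \left(-2\right) + 6\right) + 0\right) \right)}} = \frac{1}{6215 + \left(28 + 4 \cdot 7 + 4 \cdot 7^{2}\right)} = \frac{1}{6215 + \left(28 + 28 + 4 \cdot 49\right)} = \frac{1}{6215 + \left(28 + 28 + 196\right)} = \frac{1}{6215 + 252} = \frac{1}{6467}$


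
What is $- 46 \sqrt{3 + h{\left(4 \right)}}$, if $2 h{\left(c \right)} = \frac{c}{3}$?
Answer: $- \frac{46 \sqrt{33}}{3} \approx -88.083$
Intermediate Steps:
$h{\left(c \right)} = \frac{c}{6}$ ($h{\left(c \right)} = \frac{c \frac{1}{3}}{2} = \frac{\frac{1}{3} c}{2} = \frac{c}{6}$)
$- 46 \sqrt{3 + h{\left(4 \right)}} = - 46 \sqrt{3 + \frac{1}{6} \cdot 4} = - 46 \sqrt{3 + \frac{2}{3}} = - 46 \sqrt{\frac{11}{3}} = - 46 \frac{\sqrt{33}}{3} = - \frac{46 \sqrt{33}}{3}$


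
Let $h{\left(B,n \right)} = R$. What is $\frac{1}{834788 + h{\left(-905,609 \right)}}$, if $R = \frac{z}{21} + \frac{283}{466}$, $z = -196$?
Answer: $\frac{1398}{1167021425} \approx 1.1979 \cdot 10^{-6}$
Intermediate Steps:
$R = - \frac{12199}{1398}$ ($R = - \frac{196}{21} + \frac{283}{466} = \left(-196\right) \frac{1}{21} + 283 \cdot \frac{1}{466} = - \frac{28}{3} + \frac{283}{466} = - \frac{12199}{1398} \approx -8.726$)
$h{\left(B,n \right)} = - \frac{12199}{1398}$
$\frac{1}{834788 + h{\left(-905,609 \right)}} = \frac{1}{834788 - \frac{12199}{1398}} = \frac{1}{\frac{1167021425}{1398}} = \frac{1398}{1167021425}$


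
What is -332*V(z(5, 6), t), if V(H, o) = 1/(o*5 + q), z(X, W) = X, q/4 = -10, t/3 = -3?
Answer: 332/85 ≈ 3.9059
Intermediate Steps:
t = -9 (t = 3*(-3) = -9)
q = -40 (q = 4*(-10) = -40)
V(H, o) = 1/(-40 + 5*o) (V(H, o) = 1/(o*5 - 40) = 1/(5*o - 40) = 1/(-40 + 5*o))
-332*V(z(5, 6), t) = -332/(5*(-8 - 9)) = -332/(5*(-17)) = -332*(-1)/(5*17) = -332*(-1/85) = 332/85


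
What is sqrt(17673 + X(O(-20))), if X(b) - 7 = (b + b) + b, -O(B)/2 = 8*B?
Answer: 4*sqrt(1165) ≈ 136.53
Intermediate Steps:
O(B) = -16*B
X(b) = 7 + 3*b (X(b) = 7 + ((b + b) + b) = 7 + (2*b + b) = 7 + 3*b)
sqrt(17673 + X(O(-20))) = sqrt(17673 + (7 + 3*(-16*(-20)))) = sqrt(17673 + (7 + 3*320)) = sqrt(17673 + (7 + 960)) = sqrt(17673 + 967) = sqrt(18640) = 4*sqrt(1165)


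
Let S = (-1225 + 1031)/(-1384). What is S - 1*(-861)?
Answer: 595909/692 ≈ 861.14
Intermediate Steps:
S = 97/692 (S = -194*(-1/1384) = 97/692 ≈ 0.14017)
S - 1*(-861) = 97/692 - 1*(-861) = 97/692 + 861 = 595909/692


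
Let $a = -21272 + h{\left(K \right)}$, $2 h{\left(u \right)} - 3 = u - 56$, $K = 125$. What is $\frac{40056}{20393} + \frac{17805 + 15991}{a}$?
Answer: $\frac{40356847}{108266437} \approx 0.37276$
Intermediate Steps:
$h{\left(u \right)} = - \frac{53}{2} + \frac{u}{2}$ ($h{\left(u \right)} = \frac{3}{2} + \frac{u - 56}{2} = \frac{3}{2} + \frac{-56 + u}{2} = \frac{3}{2} + \left(-28 + \frac{u}{2}\right) = - \frac{53}{2} + \frac{u}{2}$)
$a = -21236$ ($a = -21272 + \left(- \frac{53}{2} + \frac{1}{2} \cdot 125\right) = -21272 + \left(- \frac{53}{2} + \frac{125}{2}\right) = -21272 + 36 = -21236$)
$\frac{40056}{20393} + \frac{17805 + 15991}{a} = \frac{40056}{20393} + \frac{17805 + 15991}{-21236} = 40056 \cdot \frac{1}{20393} + 33796 \left(- \frac{1}{21236}\right) = \frac{40056}{20393} - \frac{8449}{5309} = \frac{40356847}{108266437}$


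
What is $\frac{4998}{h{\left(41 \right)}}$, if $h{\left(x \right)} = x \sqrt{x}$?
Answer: $\frac{4998 \sqrt{41}}{1681} \approx 19.038$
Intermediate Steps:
$h{\left(x \right)} = x^{\frac{3}{2}}$
$\frac{4998}{h{\left(41 \right)}} = \frac{4998}{41^{\frac{3}{2}}} = \frac{4998}{41 \sqrt{41}} = 4998 \frac{\sqrt{41}}{1681} = \frac{4998 \sqrt{41}}{1681}$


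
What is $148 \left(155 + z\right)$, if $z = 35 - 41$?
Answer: $22052$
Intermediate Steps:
$z = -6$
$148 \left(155 + z\right) = 148 \left(155 - 6\right) = 148 \cdot 149 = 22052$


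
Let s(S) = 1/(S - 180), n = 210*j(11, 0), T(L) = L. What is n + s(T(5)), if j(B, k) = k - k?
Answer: -1/175 ≈ -0.0057143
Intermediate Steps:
j(B, k) = 0
n = 0 (n = 210*0 = 0)
s(S) = 1/(-180 + S)
n + s(T(5)) = 0 + 1/(-180 + 5) = 0 + 1/(-175) = 0 - 1/175 = -1/175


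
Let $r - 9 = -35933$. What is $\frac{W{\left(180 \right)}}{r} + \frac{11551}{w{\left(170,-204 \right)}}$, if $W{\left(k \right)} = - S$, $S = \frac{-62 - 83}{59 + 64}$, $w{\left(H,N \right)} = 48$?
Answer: $\frac{1417773397}{5891536} \approx 240.65$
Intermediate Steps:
$r = -35924$ ($r = 9 - 35933 = -35924$)
$S = - \frac{145}{123} \approx -1.1789$
$W{\left(k \right)} = \frac{145}{123}$ ($W{\left(k \right)} = \left(-1\right) \left(- \frac{145}{123}\right) = \frac{145}{123}$)
$\frac{W{\left(180 \right)}}{r} + \frac{11551}{w{\left(170,-204 \right)}} = \frac{145}{123 \left(-35924\right)} + \frac{11551}{48} = \frac{145}{123} \left(- \frac{1}{35924}\right) + 11551 \cdot \frac{1}{48} = - \frac{145}{4418652} + \frac{11551}{48} = \frac{1417773397}{5891536}$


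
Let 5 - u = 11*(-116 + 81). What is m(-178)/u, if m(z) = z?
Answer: -89/195 ≈ -0.45641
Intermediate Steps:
u = 390 (u = 5 - 11*(-116 + 81) = 5 - 11*(-35) = 5 - 1*(-385) = 5 + 385 = 390)
m(-178)/u = -178/390 = -178*1/390 = -89/195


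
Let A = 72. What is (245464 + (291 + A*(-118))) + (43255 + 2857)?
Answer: 283371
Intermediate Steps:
(245464 + (291 + A*(-118))) + (43255 + 2857) = (245464 + (291 + 72*(-118))) + (43255 + 2857) = (245464 + (291 - 8496)) + 46112 = (245464 - 8205) + 46112 = 237259 + 46112 = 283371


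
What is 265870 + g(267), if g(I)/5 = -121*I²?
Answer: -42863975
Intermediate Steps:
g(I) = -605*I² (g(I) = 5*(-121*I²) = -605*I²)
265870 + g(267) = 265870 - 605*267² = 265870 - 605*71289 = 265870 - 43129845 = -42863975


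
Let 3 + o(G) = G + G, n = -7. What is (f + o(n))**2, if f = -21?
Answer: 1444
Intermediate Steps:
o(G) = -3 + 2*G (o(G) = -3 + (G + G) = -3 + 2*G)
(f + o(n))**2 = (-21 + (-3 + 2*(-7)))**2 = (-21 + (-3 - 14))**2 = (-21 - 17)**2 = (-38)**2 = 1444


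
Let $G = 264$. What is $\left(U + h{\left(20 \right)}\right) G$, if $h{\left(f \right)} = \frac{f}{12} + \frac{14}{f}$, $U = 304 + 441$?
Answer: $\frac{986524}{5} \approx 1.973 \cdot 10^{5}$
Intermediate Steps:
$U = 745$
$h{\left(f \right)} = \frac{14}{f} + \frac{f}{12}$ ($h{\left(f \right)} = f \frac{1}{12} + \frac{14}{f} = \frac{f}{12} + \frac{14}{f} = \frac{14}{f} + \frac{f}{12}$)
$\left(U + h{\left(20 \right)}\right) G = \left(745 + \left(\frac{14}{20} + \frac{1}{12} \cdot 20\right)\right) 264 = \left(745 + \left(14 \cdot \frac{1}{20} + \frac{5}{3}\right)\right) 264 = \left(745 + \left(\frac{7}{10} + \frac{5}{3}\right)\right) 264 = \left(745 + \frac{71}{30}\right) 264 = \frac{22421}{30} \cdot 264 = \frac{986524}{5}$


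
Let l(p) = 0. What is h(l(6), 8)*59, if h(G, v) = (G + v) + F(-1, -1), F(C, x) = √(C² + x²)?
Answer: 472 + 59*√2 ≈ 555.44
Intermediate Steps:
h(G, v) = G + v + √2 (h(G, v) = (G + v) + √((-1)² + (-1)²) = (G + v) + √(1 + 1) = (G + v) + √2 = G + v + √2)
h(l(6), 8)*59 = (0 + 8 + √2)*59 = (8 + √2)*59 = 472 + 59*√2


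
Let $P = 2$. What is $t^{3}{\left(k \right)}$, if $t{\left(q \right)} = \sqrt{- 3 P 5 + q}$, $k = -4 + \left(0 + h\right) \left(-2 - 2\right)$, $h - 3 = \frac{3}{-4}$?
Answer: $- 43 i \sqrt{43} \approx - 281.97 i$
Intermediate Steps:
$h = \frac{9}{4}$ ($h = 3 + \frac{3}{-4} = 3 + 3 \left(- \frac{1}{4}\right) = 3 - \frac{3}{4} = \frac{9}{4} \approx 2.25$)
$k = -13$ ($k = -4 + \left(0 + \frac{9}{4}\right) \left(-2 - 2\right) = -4 + \frac{9}{4} \left(-4\right) = -4 - 9 = -13$)
$t{\left(q \right)} = \sqrt{-30 + q}$ ($t{\left(q \right)} = \sqrt{\left(-3\right) 2 \cdot 5 + q} = \sqrt{\left(-6\right) 5 + q} = \sqrt{-30 + q}$)
$t^{3}{\left(k \right)} = \left(\sqrt{-30 - 13}\right)^{3} = \left(\sqrt{-43}\right)^{3} = \left(i \sqrt{43}\right)^{3} = - 43 i \sqrt{43}$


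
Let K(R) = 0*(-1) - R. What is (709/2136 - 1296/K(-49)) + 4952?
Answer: 515562613/104664 ≈ 4925.9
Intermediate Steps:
K(R) = -R (K(R) = 0 - R = -R)
(709/2136 - 1296/K(-49)) + 4952 = (709/2136 - 1296/((-1*(-49)))) + 4952 = (709*(1/2136) - 1296/49) + 4952 = (709/2136 - 1296*1/49) + 4952 = (709/2136 - 1296/49) + 4952 = -2733515/104664 + 4952 = 515562613/104664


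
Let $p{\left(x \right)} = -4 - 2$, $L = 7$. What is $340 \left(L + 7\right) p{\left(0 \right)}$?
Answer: $-28560$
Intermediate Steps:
$p{\left(x \right)} = -6$ ($p{\left(x \right)} = -4 - 2 = -6$)
$340 \left(L + 7\right) p{\left(0 \right)} = 340 \left(7 + 7\right) \left(-6\right) = 340 \cdot 14 \left(-6\right) = 340 \left(-84\right) = -28560$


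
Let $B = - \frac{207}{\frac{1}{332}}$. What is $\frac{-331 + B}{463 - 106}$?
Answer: $- \frac{9865}{51} \approx -193.43$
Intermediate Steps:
$B = -68724$ ($B = - 207 \frac{1}{\frac{1}{332}} = \left(-207\right) 332 = -68724$)
$\frac{-331 + B}{463 - 106} = \frac{-331 - 68724}{463 - 106} = - \frac{69055}{357} = \left(-69055\right) \frac{1}{357} = - \frac{9865}{51}$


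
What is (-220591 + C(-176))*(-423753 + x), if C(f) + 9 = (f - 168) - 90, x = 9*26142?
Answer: 41659383150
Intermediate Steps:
x = 235278
C(f) = -267 + f (C(f) = -9 + ((f - 168) - 90) = -9 + ((-168 + f) - 90) = -9 + (-258 + f) = -267 + f)
(-220591 + C(-176))*(-423753 + x) = (-220591 + (-267 - 176))*(-423753 + 235278) = (-220591 - 443)*(-188475) = -221034*(-188475) = 41659383150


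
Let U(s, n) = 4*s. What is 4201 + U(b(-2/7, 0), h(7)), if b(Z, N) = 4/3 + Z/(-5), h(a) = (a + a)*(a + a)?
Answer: 441689/105 ≈ 4206.6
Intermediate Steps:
h(a) = 4*a² (h(a) = (2*a)*(2*a) = 4*a²)
b(Z, N) = 4/3 - Z/5 (b(Z, N) = 4*(⅓) + Z*(-⅕) = 4/3 - Z/5)
4201 + U(b(-2/7, 0), h(7)) = 4201 + 4*(4/3 - (-2)/(5*7)) = 4201 + 4*(4/3 - ⅕*(-2/7)) = 4201 + 4*(4/3 + 2/35) = 4201 + 4*(146/105) = 4201 + 584/105 = 441689/105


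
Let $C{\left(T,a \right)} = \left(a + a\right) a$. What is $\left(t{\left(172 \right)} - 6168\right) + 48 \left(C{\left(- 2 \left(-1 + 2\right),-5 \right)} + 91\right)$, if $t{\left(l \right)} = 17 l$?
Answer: $3524$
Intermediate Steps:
$C{\left(T,a \right)} = 2 a^{2}$ ($C{\left(T,a \right)} = 2 a a = 2 a^{2}$)
$\left(t{\left(172 \right)} - 6168\right) + 48 \left(C{\left(- 2 \left(-1 + 2\right),-5 \right)} + 91\right) = \left(17 \cdot 172 - 6168\right) + 48 \left(2 \left(-5\right)^{2} + 91\right) = \left(2924 - 6168\right) + 48 \left(2 \cdot 25 + 91\right) = -3244 + 48 \left(50 + 91\right) = -3244 + 48 \cdot 141 = -3244 + 6768 = 3524$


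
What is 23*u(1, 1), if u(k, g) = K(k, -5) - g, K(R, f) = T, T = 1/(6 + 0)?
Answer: -115/6 ≈ -19.167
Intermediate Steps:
T = ⅙ (T = 1/6 = ⅙ ≈ 0.16667)
K(R, f) = ⅙
u(k, g) = ⅙ - g
23*u(1, 1) = 23*(⅙ - 1*1) = 23*(⅙ - 1) = 23*(-⅚) = -115/6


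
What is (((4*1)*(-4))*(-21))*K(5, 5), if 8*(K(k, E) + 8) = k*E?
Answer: -1638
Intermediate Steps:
K(k, E) = -8 + E*k/8 (K(k, E) = -8 + (k*E)/8 = -8 + (E*k)/8 = -8 + E*k/8)
(((4*1)*(-4))*(-21))*K(5, 5) = (((4*1)*(-4))*(-21))*(-8 + (1/8)*5*5) = ((4*(-4))*(-21))*(-8 + 25/8) = -16*(-21)*(-39/8) = 336*(-39/8) = -1638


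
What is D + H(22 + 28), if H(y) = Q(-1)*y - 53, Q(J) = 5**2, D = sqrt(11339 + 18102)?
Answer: 1197 + sqrt(29441) ≈ 1368.6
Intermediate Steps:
D = sqrt(29441) ≈ 171.58
Q(J) = 25
H(y) = -53 + 25*y (H(y) = 25*y - 53 = -53 + 25*y)
D + H(22 + 28) = sqrt(29441) + (-53 + 25*(22 + 28)) = sqrt(29441) + (-53 + 25*50) = sqrt(29441) + (-53 + 1250) = sqrt(29441) + 1197 = 1197 + sqrt(29441)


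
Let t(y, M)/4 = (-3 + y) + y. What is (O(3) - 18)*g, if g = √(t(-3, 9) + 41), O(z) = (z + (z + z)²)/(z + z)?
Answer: -23*√5/2 ≈ -25.715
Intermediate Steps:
t(y, M) = -12 + 8*y (t(y, M) = 4*((-3 + y) + y) = 4*(-3 + 2*y) = -12 + 8*y)
O(z) = (z + 4*z²)/(2*z) (O(z) = (z + (2*z)²)/((2*z)) = (z + 4*z²)*(1/(2*z)) = (z + 4*z²)/(2*z))
g = √5 (g = √((-12 + 8*(-3)) + 41) = √((-12 - 24) + 41) = √(-36 + 41) = √5 ≈ 2.2361)
(O(3) - 18)*g = ((½ + 2*3) - 18)*√5 = ((½ + 6) - 18)*√5 = (13/2 - 18)*√5 = -23*√5/2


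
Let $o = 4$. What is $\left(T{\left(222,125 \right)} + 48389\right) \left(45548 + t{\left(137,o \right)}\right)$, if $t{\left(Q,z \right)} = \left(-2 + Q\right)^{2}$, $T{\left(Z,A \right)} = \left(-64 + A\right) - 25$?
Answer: $3088207525$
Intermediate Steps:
$T{\left(Z,A \right)} = -89 + A$
$\left(T{\left(222,125 \right)} + 48389\right) \left(45548 + t{\left(137,o \right)}\right) = \left(\left(-89 + 125\right) + 48389\right) \left(45548 + \left(-2 + 137\right)^{2}\right) = \left(36 + 48389\right) \left(45548 + 135^{2}\right) = 48425 \left(45548 + 18225\right) = 48425 \cdot 63773 = 3088207525$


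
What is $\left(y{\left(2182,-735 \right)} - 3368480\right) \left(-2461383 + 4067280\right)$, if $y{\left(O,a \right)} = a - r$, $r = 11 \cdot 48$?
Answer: $-5411460174471$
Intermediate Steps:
$r = 528$
$y{\left(O,a \right)} = -528 + a$ ($y{\left(O,a \right)} = a - 528 = -528 + a$)
$\left(y{\left(2182,-735 \right)} - 3368480\right) \left(-2461383 + 4067280\right) = \left(\left(-528 - 735\right) - 3368480\right) \left(-2461383 + 4067280\right) = \left(-1263 - 3368480\right) 1605897 = \left(-3369743\right) 1605897 = -5411460174471$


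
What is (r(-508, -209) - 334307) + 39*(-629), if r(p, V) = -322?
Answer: -359160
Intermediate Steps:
(r(-508, -209) - 334307) + 39*(-629) = (-322 - 334307) + 39*(-629) = -334629 - 24531 = -359160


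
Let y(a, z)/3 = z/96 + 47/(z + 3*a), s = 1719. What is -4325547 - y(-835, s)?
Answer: -18132917461/4192 ≈ -4.3256e+6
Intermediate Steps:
y(a, z) = 141/(z + 3*a) + z/32 (y(a, z) = 3*(z/96 + 47/(z + 3*a)) = 3*(47/(z + 3*a) + z/96) = 141/(z + 3*a) + z/32)
-4325547 - y(-835, s) = -4325547 - (4512 + 1719**2 + 3*(-835)*1719)/(32*(1719 + 3*(-835))) = -4325547 - (4512 + 2954961 - 4306095)/(32*(1719 - 2505)) = -4325547 - (-1346622)/(32*(-786)) = -4325547 - (-1)*(-1346622)/(32*786) = -4325547 - 1*224437/4192 = -4325547 - 224437/4192 = -18132917461/4192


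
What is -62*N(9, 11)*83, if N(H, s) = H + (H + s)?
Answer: -149234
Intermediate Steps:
N(H, s) = s + 2*H
-62*N(9, 11)*83 = -62*(11 + 2*9)*83 = -62*(11 + 18)*83 = -62*29*83 = -1798*83 = -149234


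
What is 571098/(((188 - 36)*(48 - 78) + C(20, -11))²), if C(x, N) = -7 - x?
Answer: 17306/637593 ≈ 0.027143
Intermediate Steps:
571098/(((188 - 36)*(48 - 78) + C(20, -11))²) = 571098/(((188 - 36)*(48 - 78) + (-7 - 1*20))²) = 571098/((152*(-30) + (-7 - 20))²) = 571098/((-4560 - 27)²) = 571098/((-4587)²) = 571098/21040569 = 571098*(1/21040569) = 17306/637593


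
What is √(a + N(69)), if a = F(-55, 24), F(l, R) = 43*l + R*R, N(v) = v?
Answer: 2*I*√430 ≈ 41.473*I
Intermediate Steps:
F(l, R) = R² + 43*l (F(l, R) = 43*l + R² = R² + 43*l)
a = -1789 (a = 24² + 43*(-55) = 576 - 2365 = -1789)
√(a + N(69)) = √(-1789 + 69) = √(-1720) = 2*I*√430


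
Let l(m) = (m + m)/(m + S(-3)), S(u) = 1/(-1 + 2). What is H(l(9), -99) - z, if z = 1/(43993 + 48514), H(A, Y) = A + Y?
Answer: -44958407/462535 ≈ -97.200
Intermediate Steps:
S(u) = 1 (S(u) = 1/1 = 1)
l(m) = 2*m/(1 + m) (l(m) = (m + m)/(m + 1) = (2*m)/(1 + m) = 2*m/(1 + m))
z = 1/92507 ≈ 1.0810e-5
H(l(9), -99) - z = (2*9/(1 + 9) - 99) - 1*1/92507 = (2*9/10 - 99) - 1/92507 = (2*9*(⅒) - 99) - 1/92507 = (9/5 - 99) - 1/92507 = -486/5 - 1/92507 = -44958407/462535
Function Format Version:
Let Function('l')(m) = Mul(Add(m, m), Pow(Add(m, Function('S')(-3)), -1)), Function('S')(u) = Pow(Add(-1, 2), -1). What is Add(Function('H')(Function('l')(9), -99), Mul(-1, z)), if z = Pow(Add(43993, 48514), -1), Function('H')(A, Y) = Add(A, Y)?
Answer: Rational(-44958407, 462535) ≈ -97.200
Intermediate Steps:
Function('S')(u) = 1 (Function('S')(u) = Pow(1, -1) = 1)
Function('l')(m) = Mul(2, m, Pow(Add(1, m), -1)) (Function('l')(m) = Mul(Add(m, m), Pow(Add(m, 1), -1)) = Mul(Mul(2, m), Pow(Add(1, m), -1)) = Mul(2, m, Pow(Add(1, m), -1)))
z = Rational(1, 92507) (z = Pow(92507, -1) = Rational(1, 92507) ≈ 1.0810e-5)
Add(Function('H')(Function('l')(9), -99), Mul(-1, z)) = Add(Add(Mul(2, 9, Pow(Add(1, 9), -1)), -99), Mul(-1, Rational(1, 92507))) = Add(Add(Mul(2, 9, Pow(10, -1)), -99), Rational(-1, 92507)) = Add(Add(Mul(2, 9, Rational(1, 10)), -99), Rational(-1, 92507)) = Add(Add(Rational(9, 5), -99), Rational(-1, 92507)) = Add(Rational(-486, 5), Rational(-1, 92507)) = Rational(-44958407, 462535)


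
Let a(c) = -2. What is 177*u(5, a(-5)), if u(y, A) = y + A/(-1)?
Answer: 1239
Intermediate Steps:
u(y, A) = y - A
177*u(5, a(-5)) = 177*(5 - 1*(-2)) = 177*(5 + 2) = 177*7 = 1239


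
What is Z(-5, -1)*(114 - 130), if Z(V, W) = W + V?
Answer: 96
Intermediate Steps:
Z(V, W) = V + W
Z(-5, -1)*(114 - 130) = (-5 - 1)*(114 - 130) = -6*(-16) = 96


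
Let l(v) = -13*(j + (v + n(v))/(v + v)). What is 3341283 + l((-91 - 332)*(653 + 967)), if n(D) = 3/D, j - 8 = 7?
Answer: 1045939523949939587/313054178400 ≈ 3.3411e+6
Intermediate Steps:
j = 15 (j = 8 + 7 = 15)
l(v) = -195 - 13*(v + 3/v)/(2*v) (l(v) = -13*(15 + (v + 3/v)/(v + v)) = -13*(15 + (v + 3/v)/((2*v))) = -13*(15 + (v + 3/v)*(1/(2*v))) = -13*(15 + (v + 3/v)/(2*v)) = -195 - 13*(v + 3/v)/(2*v))
3341283 + l((-91 - 332)*(653 + 967)) = 3341283 + (-403/2 - 39*1/((-91 - 332)²*(653 + 967)²)/2) = 3341283 + (-403/2 - 39/(2*(-423*1620)²)) = 3341283 + (-403/2 - 39/2/(-685260)²) = 3341283 + (-403/2 - 39/2*1/469581267600) = 3341283 + (-403/2 - 13/313054178400) = 3341283 - 63080416947613/313054178400 = 1045939523949939587/313054178400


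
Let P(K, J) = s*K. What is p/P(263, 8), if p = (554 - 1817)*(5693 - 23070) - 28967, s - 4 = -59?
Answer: -21918184/14465 ≈ -1515.3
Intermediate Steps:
s = -55 (s = 4 - 59 = -55)
P(K, J) = -55*K
p = 21918184 (p = -1263*(-17377) - 28967 = 21947151 - 28967 = 21918184)
p/P(263, 8) = 21918184/((-55*263)) = 21918184/(-14465) = 21918184*(-1/14465) = -21918184/14465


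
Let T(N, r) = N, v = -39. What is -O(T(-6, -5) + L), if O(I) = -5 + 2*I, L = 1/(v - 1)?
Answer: 341/20 ≈ 17.050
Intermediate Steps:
L = -1/40 (L = 1/(-39 - 1) = 1/(-40) = -1/40 ≈ -0.025000)
-O(T(-6, -5) + L) = -(-5 + 2*(-6 - 1/40)) = -(-5 + 2*(-241/40)) = -(-5 - 241/20) = -1*(-341/20) = 341/20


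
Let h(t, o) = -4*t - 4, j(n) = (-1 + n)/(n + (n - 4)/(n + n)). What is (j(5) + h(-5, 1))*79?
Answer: 67624/51 ≈ 1326.0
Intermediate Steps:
j(n) = (-1 + n)/(n + (-4 + n)/(2*n)) (j(n) = (-1 + n)/(n + (-4 + n)/((2*n))) = (-1 + n)/(n + (-4 + n)*(1/(2*n))) = (-1 + n)/(n + (-4 + n)/(2*n)))
h(t, o) = -4 - 4*t
(j(5) + h(-5, 1))*79 = (2*5*(-1 + 5)/(-4 + 5 + 2*5²) + (-4 - 4*(-5)))*79 = (2*5*4/(-4 + 5 + 2*25) + (-4 + 20))*79 = (2*5*4/(-4 + 5 + 50) + 16)*79 = (2*5*4/51 + 16)*79 = (2*5*(1/51)*4 + 16)*79 = (40/51 + 16)*79 = (856/51)*79 = 67624/51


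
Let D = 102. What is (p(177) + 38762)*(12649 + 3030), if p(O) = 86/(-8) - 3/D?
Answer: 41315466357/68 ≈ 6.0758e+8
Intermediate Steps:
p(O) = -733/68 (p(O) = 86/(-8) - 3/102 = 86*(-1/8) - 3*1/102 = -43/4 - 1/34 = -733/68)
(p(177) + 38762)*(12649 + 3030) = (-733/68 + 38762)*(12649 + 3030) = (2635083/68)*15679 = 41315466357/68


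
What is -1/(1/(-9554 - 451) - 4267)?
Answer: 10005/42691336 ≈ 0.00023436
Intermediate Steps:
-1/(1/(-9554 - 451) - 4267) = -1/(1/(-10005) - 4267) = -1/(-1/10005 - 4267) = -1/(-42691336/10005) = -1*(-10005/42691336) = 10005/42691336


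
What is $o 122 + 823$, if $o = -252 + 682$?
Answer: $53283$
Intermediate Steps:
$o = 430$
$o 122 + 823 = 430 \cdot 122 + 823 = 52460 + 823 = 53283$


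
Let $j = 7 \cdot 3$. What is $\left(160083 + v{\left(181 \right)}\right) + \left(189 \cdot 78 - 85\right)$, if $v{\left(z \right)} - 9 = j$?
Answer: $174770$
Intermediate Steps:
$j = 21$
$v{\left(z \right)} = 30$ ($v{\left(z \right)} = 9 + 21 = 30$)
$\left(160083 + v{\left(181 \right)}\right) + \left(189 \cdot 78 - 85\right) = \left(160083 + 30\right) + \left(189 \cdot 78 - 85\right) = 160113 + \left(14742 - 85\right) = 160113 + 14657 = 174770$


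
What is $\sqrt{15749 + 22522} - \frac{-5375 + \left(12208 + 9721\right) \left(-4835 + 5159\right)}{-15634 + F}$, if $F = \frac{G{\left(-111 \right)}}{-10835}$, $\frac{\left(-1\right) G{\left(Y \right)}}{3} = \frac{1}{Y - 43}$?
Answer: $\frac{11846356604390}{26086736063} + \sqrt{38271} \approx 649.74$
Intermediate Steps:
$G{\left(Y \right)} = - \frac{3}{-43 + Y}$ ($G{\left(Y \right)} = - \frac{3}{Y - 43} = - \frac{3}{-43 + Y}$)
$F = - \frac{3}{1668590}$ ($F = \frac{\left(-3\right) \frac{1}{-43 - 111}}{-10835} = - \frac{3}{-154} \left(- \frac{1}{10835}\right) = \left(-3\right) \left(- \frac{1}{154}\right) \left(- \frac{1}{10835}\right) = \frac{3}{154} \left(- \frac{1}{10835}\right) = - \frac{3}{1668590} \approx -1.7979 \cdot 10^{-6}$)
$\sqrt{15749 + 22522} - \frac{-5375 + \left(12208 + 9721\right) \left(-4835 + 5159\right)}{-15634 + F} = \sqrt{15749 + 22522} - \frac{-5375 + \left(12208 + 9721\right) \left(-4835 + 5159\right)}{-15634 - \frac{3}{1668590}} = \sqrt{38271} - \frac{-5375 + 21929 \cdot 324}{- \frac{26086736063}{1668590}} = \sqrt{38271} - \left(-5375 + 7104996\right) \left(- \frac{1668590}{26086736063}\right) = \sqrt{38271} - 7099621 \left(- \frac{1668590}{26086736063}\right) = \sqrt{38271} - - \frac{11846356604390}{26086736063} = \sqrt{38271} + \frac{11846356604390}{26086736063} = \frac{11846356604390}{26086736063} + \sqrt{38271}$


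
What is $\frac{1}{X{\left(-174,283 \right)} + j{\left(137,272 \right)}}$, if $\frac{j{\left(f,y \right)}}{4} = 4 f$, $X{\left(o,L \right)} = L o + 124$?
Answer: $- \frac{1}{46926} \approx -2.131 \cdot 10^{-5}$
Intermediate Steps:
$X{\left(o,L \right)} = 124 + L o$
$j{\left(f,y \right)} = 16 f$ ($j{\left(f,y \right)} = 4 \cdot 4 f = 16 f$)
$\frac{1}{X{\left(-174,283 \right)} + j{\left(137,272 \right)}} = \frac{1}{\left(124 + 283 \left(-174\right)\right) + 16 \cdot 137} = \frac{1}{\left(124 - 49242\right) + 2192} = \frac{1}{-49118 + 2192} = \frac{1}{-46926} = - \frac{1}{46926}$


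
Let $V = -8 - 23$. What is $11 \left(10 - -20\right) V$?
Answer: $-10230$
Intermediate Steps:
$V = -31$
$11 \left(10 - -20\right) V = 11 \left(10 - -20\right) \left(-31\right) = 11 \left(10 + 20\right) \left(-31\right) = 11 \cdot 30 \left(-31\right) = 330 \left(-31\right) = -10230$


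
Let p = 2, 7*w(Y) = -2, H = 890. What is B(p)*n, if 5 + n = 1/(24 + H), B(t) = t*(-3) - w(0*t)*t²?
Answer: 77673/3199 ≈ 24.280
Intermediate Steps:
w(Y) = -2/7 (w(Y) = (⅐)*(-2) = -2/7)
B(t) = -3*t + 2*t²/7 (B(t) = t*(-3) - (-2)*t²/7 = -3*t + 2*t²/7)
n = -4569/914 (n = -5 + 1/(24 + 890) = -5 + 1/914 = -4569/914 ≈ -4.9989)
B(p)*n = ((⅐)*2*(-21 + 2*2))*(-4569/914) = ((⅐)*2*(-21 + 4))*(-4569/914) = ((⅐)*2*(-17))*(-4569/914) = -34/7*(-4569/914) = 77673/3199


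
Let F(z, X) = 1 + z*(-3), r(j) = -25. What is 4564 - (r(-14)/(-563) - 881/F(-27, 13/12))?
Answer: 211195577/46166 ≈ 4574.7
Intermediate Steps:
F(z, X) = 1 - 3*z
4564 - (r(-14)/(-563) - 881/F(-27, 13/12)) = 4564 - (-25/(-563) - 881/(1 - 3*(-27))) = 4564 - (-25*(-1/563) - 881/(1 + 81)) = 4564 - (25/563 - 881/82) = 4564 - 1*(-493953/46166) = 4564 + 493953/46166 = 211195577/46166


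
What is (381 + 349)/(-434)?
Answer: -365/217 ≈ -1.6820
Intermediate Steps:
(381 + 349)/(-434) = 730*(-1/434) = -365/217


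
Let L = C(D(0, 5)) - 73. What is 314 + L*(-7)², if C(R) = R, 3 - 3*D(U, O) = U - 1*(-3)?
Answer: -3263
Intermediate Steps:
D(U, O) = -U/3 (D(U, O) = 1 - (U - 1*(-3))/3 = 1 - (U + 3)/3 = 1 - (3 + U)/3 = 1 + (-1 - U/3) = -U/3)
L = -73 (L = -⅓*0 - 73 = 0 - 73 = -73)
314 + L*(-7)² = 314 - 73*(-7)² = 314 - 73*49 = 314 - 3577 = -3263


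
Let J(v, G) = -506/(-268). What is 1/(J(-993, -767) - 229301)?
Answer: -134/30726081 ≈ -4.3611e-6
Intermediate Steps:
J(v, G) = 253/134 (J(v, G) = -506*(-1/268) = 253/134)
1/(J(-993, -767) - 229301) = 1/(253/134 - 229301) = 1/(-30726081/134) = -134/30726081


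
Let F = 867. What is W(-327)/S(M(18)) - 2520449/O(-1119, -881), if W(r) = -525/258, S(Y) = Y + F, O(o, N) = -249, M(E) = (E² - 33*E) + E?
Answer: 8887100269/877974 ≈ 10122.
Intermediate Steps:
M(E) = E² - 32*E
S(Y) = 867 + Y (S(Y) = Y + 867 = 867 + Y)
W(r) = -175/86 (W(r) = -525*1/258 = -175/86)
W(-327)/S(M(18)) - 2520449/O(-1119, -881) = -175/(86*(867 + 18*(-32 + 18))) - 2520449/(-249) = -175/(86*(867 + 18*(-14))) - 2520449*(-1/249) = -175/(86*(867 - 252)) + 2520449/249 = -175/86/615 + 2520449/249 = -175/86*1/615 + 2520449/249 = -35/10578 + 2520449/249 = 8887100269/877974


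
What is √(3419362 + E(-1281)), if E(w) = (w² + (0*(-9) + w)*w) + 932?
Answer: 2*√1675554 ≈ 2588.9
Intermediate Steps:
E(w) = 932 + 2*w² (E(w) = (w² + (0 + w)*w) + 932 = (w² + w*w) + 932 = (w² + w²) + 932 = 2*w² + 932 = 932 + 2*w²)
√(3419362 + E(-1281)) = √(3419362 + (932 + 2*(-1281)²)) = √(3419362 + (932 + 2*1640961)) = √(3419362 + (932 + 3281922)) = √(3419362 + 3282854) = √6702216 = 2*√1675554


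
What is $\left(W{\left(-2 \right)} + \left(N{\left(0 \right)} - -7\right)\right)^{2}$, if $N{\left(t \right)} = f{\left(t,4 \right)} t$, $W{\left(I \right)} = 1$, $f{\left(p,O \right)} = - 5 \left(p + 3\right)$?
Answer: $64$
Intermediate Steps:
$f{\left(p,O \right)} = -15 - 5 p$ ($f{\left(p,O \right)} = - 5 \left(3 + p\right) = -15 - 5 p$)
$N{\left(t \right)} = t \left(-15 - 5 t\right)$ ($N{\left(t \right)} = \left(-15 - 5 t\right) t = t \left(-15 - 5 t\right)$)
$\left(W{\left(-2 \right)} + \left(N{\left(0 \right)} - -7\right)\right)^{2} = \left(1 - \left(-7 + 0 \left(3 + 0\right)\right)\right)^{2} = \left(1 + \left(\left(-5\right) 0 \cdot 3 + 7\right)\right)^{2} = \left(1 + \left(0 + 7\right)\right)^{2} = \left(1 + 7\right)^{2} = 8^{2} = 64$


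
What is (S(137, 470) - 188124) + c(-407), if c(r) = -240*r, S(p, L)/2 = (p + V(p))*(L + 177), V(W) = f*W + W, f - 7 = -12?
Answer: -622278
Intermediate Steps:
f = -5 (f = 7 - 12 = -5)
V(W) = -4*W (V(W) = -5*W + W = -4*W)
S(p, L) = -6*p*(177 + L) (S(p, L) = 2*((p - 4*p)*(L + 177)) = 2*((-3*p)*(177 + L)) = 2*(-3*p*(177 + L)) = -6*p*(177 + L))
(S(137, 470) - 188124) + c(-407) = (6*137*(-177 - 1*470) - 188124) - 240*(-407) = (6*137*(-177 - 470) - 188124) + 97680 = (6*137*(-647) - 188124) + 97680 = (-531834 - 188124) + 97680 = -719958 + 97680 = -622278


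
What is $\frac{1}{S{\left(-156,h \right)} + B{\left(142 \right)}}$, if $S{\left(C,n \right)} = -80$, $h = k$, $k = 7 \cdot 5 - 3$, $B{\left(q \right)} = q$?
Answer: $\frac{1}{62} \approx 0.016129$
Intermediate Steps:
$k = 32$ ($k = 35 - 3 = 32$)
$h = 32$
$\frac{1}{S{\left(-156,h \right)} + B{\left(142 \right)}} = \frac{1}{-80 + 142} = \frac{1}{62}$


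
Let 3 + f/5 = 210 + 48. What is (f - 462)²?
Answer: 660969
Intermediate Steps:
f = 1275 (f = -15 + 5*(210 + 48) = -15 + 5*258 = -15 + 1290 = 1275)
(f - 462)² = (1275 - 462)² = 813² = 660969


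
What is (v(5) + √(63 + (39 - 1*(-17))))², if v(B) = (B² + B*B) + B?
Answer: (55 + √119)² ≈ 4344.0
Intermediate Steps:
v(B) = B + 2*B² (v(B) = (B² + B²) + B = 2*B² + B = B + 2*B²)
(v(5) + √(63 + (39 - 1*(-17))))² = (5*(1 + 2*5) + √(63 + (39 - 1*(-17))))² = (5*(1 + 10) + √(63 + (39 + 17)))² = (5*11 + √(63 + 56))² = (55 + √119)²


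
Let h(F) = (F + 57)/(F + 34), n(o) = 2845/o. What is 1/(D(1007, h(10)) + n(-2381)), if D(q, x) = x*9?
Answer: 104764/1310563 ≈ 0.079938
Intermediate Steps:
h(F) = (57 + F)/(34 + F)
D(q, x) = 9*x
1/(D(1007, h(10)) + n(-2381)) = 1/(9*((57 + 10)/(34 + 10)) + 2845/(-2381)) = 1/(9*(67/44) + 2845*(-1/2381)) = 1/(9*((1/44)*67) - 2845/2381) = 1/(9*(67/44) - 2845/2381) = 1/(603/44 - 2845/2381) = 1/(1310563/104764) = 104764/1310563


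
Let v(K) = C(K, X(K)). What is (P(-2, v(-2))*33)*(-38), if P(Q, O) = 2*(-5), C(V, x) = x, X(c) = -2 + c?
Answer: 12540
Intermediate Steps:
v(K) = -2 + K
P(Q, O) = -10
(P(-2, v(-2))*33)*(-38) = -10*33*(-38) = -330*(-38) = 12540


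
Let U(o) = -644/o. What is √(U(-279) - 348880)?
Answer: 2*I*√754360789/93 ≈ 590.66*I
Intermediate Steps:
√(U(-279) - 348880) = √(-644/(-279) - 348880) = √(-644*(-1/279) - 348880) = √(644/279 - 348880) = √(-97336876/279) = 2*I*√754360789/93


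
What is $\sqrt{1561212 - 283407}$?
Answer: $\sqrt{1277805} \approx 1130.4$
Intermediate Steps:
$\sqrt{1561212 - 283407} = \sqrt{1277805}$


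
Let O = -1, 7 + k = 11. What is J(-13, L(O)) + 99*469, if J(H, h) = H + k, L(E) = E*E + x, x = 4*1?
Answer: 46422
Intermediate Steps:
k = 4 (k = -7 + 11 = 4)
x = 4
L(E) = 4 + E² (L(E) = E*E + 4 = E² + 4 = 4 + E²)
J(H, h) = 4 + H (J(H, h) = H + 4 = 4 + H)
J(-13, L(O)) + 99*469 = (4 - 13) + 99*469 = -9 + 46431 = 46422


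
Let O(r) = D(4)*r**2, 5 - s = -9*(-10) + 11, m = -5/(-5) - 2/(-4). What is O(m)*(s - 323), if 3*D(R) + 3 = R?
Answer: -1257/4 ≈ -314.25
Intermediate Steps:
m = 3/2 (m = -5*(-1/5) - 2*(-1/4) = 1 + 1/2 = 3/2 ≈ 1.5000)
s = -96 (s = 5 - (-9*(-10) + 11) = 5 - (90 + 11) = 5 - 1*101 = 5 - 101 = -96)
D(R) = -1 + R/3
O(r) = r**2/3 (O(r) = (-1 + (1/3)*4)*r**2 = (-1 + 4/3)*r**2 = r**2/3)
O(m)*(s - 323) = ((3/2)**2/3)*(-96 - 323) = ((1/3)*(9/4))*(-419) = (3/4)*(-419) = -1257/4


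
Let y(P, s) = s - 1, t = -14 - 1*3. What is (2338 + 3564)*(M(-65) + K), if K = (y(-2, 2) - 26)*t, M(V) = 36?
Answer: 2720822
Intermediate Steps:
t = -17 (t = -14 - 3 = -17)
y(P, s) = -1 + s
K = 425 (K = ((-1 + 2) - 26)*(-17) = (1 - 26)*(-17) = -25*(-17) = 425)
(2338 + 3564)*(M(-65) + K) = (2338 + 3564)*(36 + 425) = 5902*461 = 2720822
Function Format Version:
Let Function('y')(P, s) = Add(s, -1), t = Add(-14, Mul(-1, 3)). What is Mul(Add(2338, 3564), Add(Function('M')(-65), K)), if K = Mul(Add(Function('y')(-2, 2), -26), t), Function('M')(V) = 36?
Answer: 2720822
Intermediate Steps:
t = -17 (t = Add(-14, -3) = -17)
Function('y')(P, s) = Add(-1, s)
K = 425 (K = Mul(Add(Add(-1, 2), -26), -17) = Mul(Add(1, -26), -17) = Mul(-25, -17) = 425)
Mul(Add(2338, 3564), Add(Function('M')(-65), K)) = Mul(Add(2338, 3564), Add(36, 425)) = Mul(5902, 461) = 2720822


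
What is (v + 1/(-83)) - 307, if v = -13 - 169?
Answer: -40588/83 ≈ -489.01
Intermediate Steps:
v = -182
(v + 1/(-83)) - 307 = (-182 + 1/(-83)) - 307 = (-182 - 1/83) - 307 = -15107/83 - 307 = -40588/83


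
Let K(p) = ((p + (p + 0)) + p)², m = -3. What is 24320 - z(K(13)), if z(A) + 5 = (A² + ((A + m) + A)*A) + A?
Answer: -6912956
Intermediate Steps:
K(p) = 9*p² (K(p) = ((p + p) + p)² = (2*p + p)² = (3*p)² = 9*p²)
z(A) = -5 + A + A² + A*(-3 + 2*A) (z(A) = -5 + ((A² + ((A - 3) + A)*A) + A) = -5 + ((A² + ((-3 + A) + A)*A) + A) = -5 + ((A² + (-3 + 2*A)*A) + A) = -5 + ((A² + A*(-3 + 2*A)) + A) = -5 + (A + A² + A*(-3 + 2*A)) = -5 + A + A² + A*(-3 + 2*A))
24320 - z(K(13)) = 24320 - (-5 - 18*13² + 3*(9*13²)²) = 24320 - (-5 - 18*169 + 3*(9*169)²) = 24320 - (-5 - 2*1521 + 3*1521²) = 24320 - (-5 - 3042 + 3*2313441) = 24320 - (-5 - 3042 + 6940323) = 24320 - 1*6937276 = 24320 - 6937276 = -6912956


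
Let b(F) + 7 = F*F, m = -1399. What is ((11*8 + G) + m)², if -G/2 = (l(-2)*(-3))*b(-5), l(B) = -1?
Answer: 2013561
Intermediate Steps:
b(F) = -7 + F² (b(F) = -7 + F*F = -7 + F²)
G = -108 (G = -2*(-1*(-3))*(-7 + (-5)²) = -6*(-7 + 25) = -6*18 = -2*54 = -108)
((11*8 + G) + m)² = ((11*8 - 108) - 1399)² = ((88 - 108) - 1399)² = (-20 - 1399)² = (-1419)² = 2013561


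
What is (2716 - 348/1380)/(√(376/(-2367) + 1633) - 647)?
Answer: -478288368639/113502995320 - 936933*√1016477905/113502995320 ≈ -4.4771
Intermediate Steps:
(2716 - 348/1380)/(√(376/(-2367) + 1633) - 647) = (2716 - 348*1/1380)/(√(376*(-1/2367) + 1633) - 647) = (2716 - 29/115)/(√(-376/2367 + 1633) - 647) = 312311/(115*(√(3864935/2367) - 647)) = 312311/(115*(√1016477905/789 - 647)) = 312311/(115*(-647 + √1016477905/789))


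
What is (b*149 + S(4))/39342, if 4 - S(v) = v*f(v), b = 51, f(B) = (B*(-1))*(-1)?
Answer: 2529/13114 ≈ 0.19285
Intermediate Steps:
f(B) = B (f(B) = -B*(-1) = B)
S(v) = 4 - v² (S(v) = 4 - v*v = 4 - v²)
(b*149 + S(4))/39342 = (51*149 + (4 - 1*4²))/39342 = (7599 + (4 - 1*16))*(1/39342) = (7599 + (4 - 16))*(1/39342) = (7599 - 12)*(1/39342) = 7587*(1/39342) = 2529/13114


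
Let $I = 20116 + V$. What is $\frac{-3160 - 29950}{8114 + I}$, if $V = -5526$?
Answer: $- \frac{35}{24} \approx -1.4583$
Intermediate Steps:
$I = 14590$ ($I = 20116 - 5526 = 14590$)
$\frac{-3160 - 29950}{8114 + I} = \frac{-3160 - 29950}{8114 + 14590} = \frac{-3160 - 29950}{22704} = \left(-33110\right) \frac{1}{22704} = - \frac{35}{24}$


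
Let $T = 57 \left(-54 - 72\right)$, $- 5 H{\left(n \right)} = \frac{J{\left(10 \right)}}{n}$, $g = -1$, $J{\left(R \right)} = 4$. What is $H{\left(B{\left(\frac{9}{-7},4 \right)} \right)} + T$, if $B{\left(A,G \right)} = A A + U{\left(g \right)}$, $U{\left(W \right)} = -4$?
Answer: $- \frac{4129454}{575} \approx -7181.7$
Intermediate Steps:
$B{\left(A,G \right)} = -4 + A^{2}$ ($B{\left(A,G \right)} = A A - 4 = A^{2} - 4 = -4 + A^{2}$)
$H{\left(n \right)} = - \frac{4}{5 n}$ ($H{\left(n \right)} = - \frac{4 \frac{1}{n}}{5} = - \frac{4}{5 n}$)
$T = -7182$ ($T = 57 \left(-126\right) = -7182$)
$H{\left(B{\left(\frac{9}{-7},4 \right)} \right)} + T = - \frac{4}{5 \left(-4 + \left(\frac{9}{-7}\right)^{2}\right)} - 7182 = - \frac{4}{5 \left(-4 + \left(9 \left(- \frac{1}{7}\right)\right)^{2}\right)} - 7182 = - \frac{4}{5 \left(-4 + \left(- \frac{9}{7}\right)^{2}\right)} - 7182 = - \frac{4}{5 \left(-4 + \frac{81}{49}\right)} - 7182 = - \frac{4}{5 \left(- \frac{115}{49}\right)} - 7182 = \left(- \frac{4}{5}\right) \left(- \frac{49}{115}\right) - 7182 = \frac{196}{575} - 7182 = - \frac{4129454}{575}$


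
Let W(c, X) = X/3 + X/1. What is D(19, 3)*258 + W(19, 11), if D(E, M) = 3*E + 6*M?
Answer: 58094/3 ≈ 19365.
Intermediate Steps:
W(c, X) = 4*X/3 (W(c, X) = X*(⅓) + X*1 = X/3 + X = 4*X/3)
D(19, 3)*258 + W(19, 11) = (3*19 + 6*3)*258 + (4/3)*11 = (57 + 18)*258 + 44/3 = 75*258 + 44/3 = 19350 + 44/3 = 58094/3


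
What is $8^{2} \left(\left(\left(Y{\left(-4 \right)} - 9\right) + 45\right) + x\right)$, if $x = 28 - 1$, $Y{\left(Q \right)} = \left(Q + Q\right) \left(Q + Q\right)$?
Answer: $8128$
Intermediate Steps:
$Y{\left(Q \right)} = 4 Q^{2}$ ($Y{\left(Q \right)} = 2 Q 2 Q = 4 Q^{2}$)
$x = 27$
$8^{2} \left(\left(\left(Y{\left(-4 \right)} - 9\right) + 45\right) + x\right) = 8^{2} \left(\left(\left(4 \left(-4\right)^{2} - 9\right) + 45\right) + 27\right) = 64 \left(\left(\left(4 \cdot 16 - 9\right) + 45\right) + 27\right) = 64 \left(\left(\left(64 - 9\right) + 45\right) + 27\right) = 64 \left(\left(55 + 45\right) + 27\right) = 64 \left(100 + 27\right) = 64 \cdot 127 = 8128$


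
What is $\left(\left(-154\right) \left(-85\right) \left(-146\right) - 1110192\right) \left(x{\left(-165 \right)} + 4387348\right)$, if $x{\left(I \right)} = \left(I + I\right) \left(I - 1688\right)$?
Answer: $-15103149212216$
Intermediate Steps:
$x{\left(I \right)} = 2 I \left(-1688 + I\right)$
$\left(\left(-154\right) \left(-85\right) \left(-146\right) - 1110192\right) \left(x{\left(-165 \right)} + 4387348\right) = \left(\left(-154\right) \left(-85\right) \left(-146\right) - 1110192\right) \left(2 \left(-165\right) \left(-1688 - 165\right) + 4387348\right) = \left(13090 \left(-146\right) - 1110192\right) \left(2 \left(-165\right) \left(-1853\right) + 4387348\right) = \left(-1911140 - 1110192\right) \left(611490 + 4387348\right) = \left(-3021332\right) 4998838 = -15103149212216$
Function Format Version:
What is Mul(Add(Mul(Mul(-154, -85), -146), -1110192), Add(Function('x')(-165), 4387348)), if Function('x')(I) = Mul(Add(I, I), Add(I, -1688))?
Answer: -15103149212216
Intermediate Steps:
Function('x')(I) = Mul(2, I, Add(-1688, I)) (Function('x')(I) = Mul(Mul(2, I), Add(-1688, I)) = Mul(2, I, Add(-1688, I)))
Mul(Add(Mul(Mul(-154, -85), -146), -1110192), Add(Function('x')(-165), 4387348)) = Mul(Add(Mul(Mul(-154, -85), -146), -1110192), Add(Mul(2, -165, Add(-1688, -165)), 4387348)) = Mul(Add(Mul(13090, -146), -1110192), Add(Mul(2, -165, -1853), 4387348)) = Mul(Add(-1911140, -1110192), Add(611490, 4387348)) = Mul(-3021332, 4998838) = -15103149212216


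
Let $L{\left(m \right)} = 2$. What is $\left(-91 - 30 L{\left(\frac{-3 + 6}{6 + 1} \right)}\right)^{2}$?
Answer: $22801$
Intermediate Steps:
$\left(-91 - 30 L{\left(\frac{-3 + 6}{6 + 1} \right)}\right)^{2} = \left(-91 - 60\right)^{2} = \left(-151\right)^{2} = 22801$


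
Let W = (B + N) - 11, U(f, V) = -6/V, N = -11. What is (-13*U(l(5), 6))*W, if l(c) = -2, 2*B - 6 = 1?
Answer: -481/2 ≈ -240.50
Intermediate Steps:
B = 7/2 (B = 3 + (½)*1 = 3 + ½ = 7/2 ≈ 3.5000)
W = -37/2 (W = (7/2 - 11) - 11 = -15/2 - 11 = -37/2 ≈ -18.500)
(-13*U(l(5), 6))*W = -(-78)/6*(-37/2) = -13*(-1)*(-37/2) = 13*(-37/2) = -481/2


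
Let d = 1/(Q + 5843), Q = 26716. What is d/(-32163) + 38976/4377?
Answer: 13605158958605/1527857675703 ≈ 8.9047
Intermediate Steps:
d = 1/32559 (d = 1/(26716 + 5843) = 1/32559 ≈ 3.0713e-5)
d/(-32163) + 38976/4377 = (1/32559)/(-32163) + 38976/4377 = (1/32559)*(-1/32163) + 38976*(1/4377) = -1/1047195117 + 12992/1459 = 13605158958605/1527857675703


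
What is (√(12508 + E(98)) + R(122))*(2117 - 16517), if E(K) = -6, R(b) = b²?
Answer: -214329600 - 14400*√12502 ≈ -2.1594e+8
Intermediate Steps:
(√(12508 + E(98)) + R(122))*(2117 - 16517) = (√(12508 - 6) + 122²)*(2117 - 16517) = (√12502 + 14884)*(-14400) = (14884 + √12502)*(-14400) = -214329600 - 14400*√12502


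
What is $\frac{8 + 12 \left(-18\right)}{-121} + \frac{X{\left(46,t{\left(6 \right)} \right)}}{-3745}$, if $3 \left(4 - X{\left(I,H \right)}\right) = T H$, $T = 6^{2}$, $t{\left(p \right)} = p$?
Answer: $\frac{787188}{453145} \approx 1.7372$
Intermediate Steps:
$T = 36$
$X{\left(I,H \right)} = 4 - 12 H$ ($X{\left(I,H \right)} = 4 - \frac{36 H}{3} = 4 - 12 H$)
$\frac{8 + 12 \left(-18\right)}{-121} + \frac{X{\left(46,t{\left(6 \right)} \right)}}{-3745} = \frac{8 + 12 \left(-18\right)}{-121} + \frac{4 - 72}{-3745} = \left(8 - 216\right) \left(- \frac{1}{121}\right) + \left(4 - 72\right) \left(- \frac{1}{3745}\right) = \left(-208\right) \left(- \frac{1}{121}\right) - - \frac{68}{3745} = \frac{208}{121} + \frac{68}{3745} = \frac{787188}{453145}$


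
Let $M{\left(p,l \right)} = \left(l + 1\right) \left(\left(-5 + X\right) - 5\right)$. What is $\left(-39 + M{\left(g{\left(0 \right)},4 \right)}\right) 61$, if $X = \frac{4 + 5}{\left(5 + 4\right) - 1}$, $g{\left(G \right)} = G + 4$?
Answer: $- \frac{40687}{8} \approx -5085.9$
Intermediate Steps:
$g{\left(G \right)} = 4 + G$
$X = \frac{9}{8}$ ($X = \frac{9}{9 - 1} = \frac{9}{8} \approx 1.125$)
$M{\left(p,l \right)} = - \frac{71}{8} - \frac{71 l}{8}$ ($M{\left(p,l \right)} = \left(l + 1\right) \left(\left(-5 + \frac{9}{8}\right) - 5\right) = \left(1 + l\right) \left(- \frac{31}{8} - 5\right) = \left(1 + l\right) \left(- \frac{71}{8}\right) = - \frac{71}{8} - \frac{71 l}{8}$)
$\left(-39 + M{\left(g{\left(0 \right)},4 \right)}\right) 61 = \left(-39 - \frac{355}{8}\right) 61 = \left(- \frac{667}{8}\right) 61 = - \frac{40687}{8}$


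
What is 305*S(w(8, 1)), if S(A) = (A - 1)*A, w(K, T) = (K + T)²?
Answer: 1976400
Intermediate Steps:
S(A) = A*(-1 + A) (S(A) = (-1 + A)*A = A*(-1 + A))
305*S(w(8, 1)) = 305*((8 + 1)²*(-1 + (8 + 1)²)) = 305*(9²*(-1 + 9²)) = 305*(81*(-1 + 81)) = 305*(81*80) = 305*6480 = 1976400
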